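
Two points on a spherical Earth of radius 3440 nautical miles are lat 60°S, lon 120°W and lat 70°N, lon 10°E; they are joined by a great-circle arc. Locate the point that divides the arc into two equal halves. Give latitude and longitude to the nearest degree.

≈ lat 11°N, lon 77°W

Write both endpoints as unit vectors p₁, p₂ with components (cos φ cos λ, cos φ sin λ, sin φ).
The central angle between the endpoints is δ = arccos(p₁·p₂) ≈ 2.748 rad (157.5°).
Interpolate at f = 1/2 with slerp weights a = sin((1−f)δ)/sin δ ≈ 2.560, b = sin(fδ)/sin δ ≈ 2.560.
p = a·p₁ + b·p₂ ≈ (0.222, -0.957, 0.189); φ = arcsin(p_z) ≈ 10.87°, λ = atan2(p_y, p_x) ≈ -76.92°.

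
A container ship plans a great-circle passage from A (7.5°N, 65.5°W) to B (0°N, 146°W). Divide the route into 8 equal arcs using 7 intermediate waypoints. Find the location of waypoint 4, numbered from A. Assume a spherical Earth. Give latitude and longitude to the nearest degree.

≈ (5°N, 106°W)

Convert each endpoint to a unit vector on the sphere (x = cos φ cos λ, y = cos φ sin λ, z = sin φ).
The central angle between the endpoints is δ = arccos(p₁·p₂) ≈ 1.406 rad (80.6°).
Interpolate at f = 4/8 with slerp weights a = sin((1−f)δ)/sin δ ≈ 0.656, b = sin(fδ)/sin δ ≈ 0.656.
p = a·p₁ + b·p₂ ≈ (-0.274, -0.958, 0.086); φ = arcsin(p_z) ≈ 4.91°, λ = atan2(p_y, p_x) ≈ -105.96°.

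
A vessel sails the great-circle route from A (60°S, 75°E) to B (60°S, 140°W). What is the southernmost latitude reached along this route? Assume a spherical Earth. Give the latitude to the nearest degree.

≈ 80°S

The great circle lies in the plane with unit normal n̂ = (p₁ × p₂)/|p₁ × p₂|.
Here n̂_z ≈ +0.171; the vertex latitude is φ_max = arccos|n̂_z| ≈ 80.2°.
Check via Clairaut: cos φ_max = |cos φ₁| · sin C = cos(60.0°)·sin(160.0°) ≈ 0.171, again giving ≈ 80.2°.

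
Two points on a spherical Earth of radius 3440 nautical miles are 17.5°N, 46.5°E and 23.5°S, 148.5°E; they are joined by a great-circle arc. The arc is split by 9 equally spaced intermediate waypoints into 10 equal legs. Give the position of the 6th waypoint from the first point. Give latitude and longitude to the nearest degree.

Write both endpoints as unit vectors p₁, p₂ with components (cos φ cos λ, cos φ sin λ, sin φ).
The central angle between the endpoints is δ = arccos(p₁·p₂) ≈ 1.877 rad (107.6°).
Interpolate at f = 6/10 with slerp weights a = sin((1−f)δ)/sin δ ≈ 0.716, b = sin(fδ)/sin δ ≈ 0.947.
p = a·p₁ + b·p₂ ≈ (-0.271, 0.949, -0.162); φ = arcsin(p_z) ≈ -9.35°, λ = atan2(p_y, p_x) ≈ 105.92°.

≈ 9°S, 106°E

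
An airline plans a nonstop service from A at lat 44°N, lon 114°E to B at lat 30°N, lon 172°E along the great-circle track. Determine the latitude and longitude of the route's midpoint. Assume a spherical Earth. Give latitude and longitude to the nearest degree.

≈ lat 41°N, lon 146°E

Convert each endpoint to a unit vector on the sphere (x = cos φ cos λ, y = cos φ sin λ, z = sin φ).
The central angle between the endpoints is δ = arccos(p₁·p₂) ≈ 0.827 rad (47.4°).
Interpolate at f = 1/2 with slerp weights a = sin((1−f)δ)/sin δ ≈ 0.546, b = sin(fδ)/sin δ ≈ 0.546.
p = a·p₁ + b·p₂ ≈ (-0.628, 0.425, 0.652); φ = arcsin(p_z) ≈ 40.71°, λ = atan2(p_y, p_x) ≈ 145.94°.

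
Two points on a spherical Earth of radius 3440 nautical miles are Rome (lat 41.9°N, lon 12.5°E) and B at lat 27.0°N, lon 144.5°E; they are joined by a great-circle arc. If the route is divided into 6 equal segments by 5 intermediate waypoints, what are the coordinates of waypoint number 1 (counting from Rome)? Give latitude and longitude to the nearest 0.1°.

Write both endpoints as unit vectors p₁, p₂ with components (cos φ cos λ, cos φ sin λ, sin φ).
The central angle between the endpoints is δ = arccos(p₁·p₂) ≈ 1.712 rad (98.1°).
Interpolate at f = 1/6 with slerp weights a = sin((1−f)δ)/sin δ ≈ 1.000, b = sin(fδ)/sin δ ≈ 0.284.
p = a·p₁ + b·p₂ ≈ (0.520, 0.308, 0.797); φ = arcsin(p_z) ≈ 52.80°, λ = atan2(p_y, p_x) ≈ 30.64°.

≈ lat 52.8°N, lon 30.6°E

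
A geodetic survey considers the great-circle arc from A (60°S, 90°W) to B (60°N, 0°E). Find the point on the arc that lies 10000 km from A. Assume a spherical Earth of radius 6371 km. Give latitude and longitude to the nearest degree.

≈ (19°N, 37°W)

Convert each endpoint to a unit vector on the sphere (x = cos φ cos λ, y = cos φ sin λ, z = sin φ).
The central angle between the endpoints is δ = arccos(p₁·p₂) ≈ 2.419 rad (138.6°). The total great-circle distance is δ·R ≈ 2.419 × 6371 ≈ 15411 km, so the target fraction is f = 10000/15411 ≈ 0.649.
Interpolate at f ≈ 0.649 with slerp weights a = sin((1−f)δ)/sin δ ≈ 1.135, b = sin(fδ)/sin δ ≈ 1.512.
p = a·p₁ + b·p₂ ≈ (0.756, -0.568, 0.326); φ = arcsin(p_z) ≈ 19.04°, λ = atan2(p_y, p_x) ≈ -36.90°.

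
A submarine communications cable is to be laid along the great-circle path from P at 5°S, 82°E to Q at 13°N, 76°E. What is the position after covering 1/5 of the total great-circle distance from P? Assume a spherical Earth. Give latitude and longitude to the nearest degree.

Write both endpoints as unit vectors p₁, p₂ with components (cos φ cos λ, cos φ sin λ, sin φ).
The central angle between the endpoints is δ = arccos(p₁·p₂) ≈ 0.331 rad (19.0°).
Interpolate at f = 1/5 with slerp weights a = sin((1−f)δ)/sin δ ≈ 0.805, b = sin(fδ)/sin δ ≈ 0.204.
p = a·p₁ + b·p₂ ≈ (0.160, 0.987, -0.024); φ = arcsin(p_z) ≈ -1.40°, λ = atan2(p_y, p_x) ≈ 80.81°.

≈ 1°S, 81°E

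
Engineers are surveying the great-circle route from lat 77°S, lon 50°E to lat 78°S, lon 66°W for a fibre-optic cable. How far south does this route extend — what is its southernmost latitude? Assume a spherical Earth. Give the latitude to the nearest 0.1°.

The great circle lies in the plane with unit normal n̂ = (p₁ × p₂)/|p₁ × p₂|.
Here n̂_z ≈ -0.116; the vertex latitude is φ_max = arccos|n̂_z| ≈ 83.3°.
Check via Clairaut: cos φ_max = |cos φ₁| · sin C = cos(77.0°)·sin(148.8°) ≈ 0.116, again giving ≈ 83.3°.

≈ 83.3°S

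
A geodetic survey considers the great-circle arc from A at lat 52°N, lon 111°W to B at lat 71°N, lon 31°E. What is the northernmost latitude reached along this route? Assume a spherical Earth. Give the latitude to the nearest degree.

The great circle lies in the plane with unit normal n̂ = (p₁ × p₂)/|p₁ × p₂|.
Here n̂_z ≈ +0.152; the vertex latitude is φ_max = arccos|n̂_z| ≈ 81.2°.
Check via Clairaut: cos φ_max = |cos φ₁| · sin C = cos(52.0°)·sin(14.3°) ≈ 0.152, again giving ≈ 81.2°.

≈ 81°N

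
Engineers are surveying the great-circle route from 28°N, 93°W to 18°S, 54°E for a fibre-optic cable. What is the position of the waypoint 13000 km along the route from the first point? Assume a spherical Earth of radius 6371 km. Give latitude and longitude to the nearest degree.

Convert each endpoint to a unit vector on the sphere (x = cos φ cos λ, y = cos φ sin λ, z = sin φ).
The central angle between the endpoints is δ = arccos(p₁·p₂) ≈ 2.586 rad (148.1°). The total great-circle distance is δ·R ≈ 2.586 × 6371 ≈ 16472 km, so the target fraction is f = 13000/16472 ≈ 0.789.
Interpolate at f ≈ 0.789 with slerp weights a = sin((1−f)δ)/sin δ ≈ 0.982, b = sin(fδ)/sin δ ≈ 1.689.
p = a·p₁ + b·p₂ ≈ (0.899, 0.434, -0.061); φ = arcsin(p_z) ≈ -3.49°, λ = atan2(p_y, p_x) ≈ 25.76°.

≈ 3°S, 26°E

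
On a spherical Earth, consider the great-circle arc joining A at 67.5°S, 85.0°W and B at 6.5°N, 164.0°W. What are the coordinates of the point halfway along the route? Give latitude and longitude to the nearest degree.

≈ 36°S, 145°W

Write both endpoints as unit vectors p₁, p₂ with components (cos φ cos λ, cos φ sin λ, sin φ).
The central angle between the endpoints is δ = arccos(p₁·p₂) ≈ 1.603 rad (91.8°).
Interpolate at f = 1/2 with slerp weights a = sin((1−f)δ)/sin δ ≈ 0.719, b = sin(fδ)/sin δ ≈ 0.719.
p = a·p₁ + b·p₂ ≈ (-0.662, -0.471, -0.583); φ = arcsin(p_z) ≈ -35.64°, λ = atan2(p_y, p_x) ≈ -144.60°.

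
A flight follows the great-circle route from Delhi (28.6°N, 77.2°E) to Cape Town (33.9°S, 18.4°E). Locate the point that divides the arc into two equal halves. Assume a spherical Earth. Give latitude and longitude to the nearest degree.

Convert each endpoint to a unit vector on the sphere (x = cos φ cos λ, y = cos φ sin λ, z = sin φ).
The central angle between the endpoints is δ = arccos(p₁·p₂) ≈ 1.460 rad (83.7°).
Interpolate at f = 1/2 with slerp weights a = sin((1−f)δ)/sin δ ≈ 0.671, b = sin(fδ)/sin δ ≈ 0.671.
p = a·p₁ + b·p₂ ≈ (0.659, 0.750, -0.053); φ = arcsin(p_z) ≈ -3.04°, λ = atan2(p_y, p_x) ≈ 48.71°.

≈ 3°S, 49°E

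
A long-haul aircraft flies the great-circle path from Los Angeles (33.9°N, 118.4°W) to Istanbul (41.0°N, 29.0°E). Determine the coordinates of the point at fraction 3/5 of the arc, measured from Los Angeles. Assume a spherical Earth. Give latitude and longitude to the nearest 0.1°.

Write both endpoints as unit vectors p₁, p₂ with components (cos φ cos λ, cos φ sin λ, sin φ).
The central angle between the endpoints is δ = arccos(p₁·p₂) ≈ 1.733 rad (99.3°).
Interpolate at f = 3/5 with slerp weights a = sin((1−f)δ)/sin δ ≈ 0.648, b = sin(fδ)/sin δ ≈ 0.874.
p = a·p₁ + b·p₂ ≈ (0.321, -0.153, 0.935); φ = arcsin(p_z) ≈ 69.16°, λ = atan2(p_y, p_x) ≈ -25.48°.

≈ 69.2°N, 25.5°W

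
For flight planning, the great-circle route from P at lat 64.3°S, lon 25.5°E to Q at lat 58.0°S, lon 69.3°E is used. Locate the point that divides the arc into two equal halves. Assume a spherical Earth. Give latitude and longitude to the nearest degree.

Write both endpoints as unit vectors p₁, p₂ with components (cos φ cos λ, cos φ sin λ, sin φ).
The central angle between the endpoints is δ = arccos(p₁·p₂) ≈ 0.376 rad (21.6°).
Interpolate at f = 1/2 with slerp weights a = sin((1−f)δ)/sin δ ≈ 0.509, b = sin(fδ)/sin δ ≈ 0.509.
p = a·p₁ + b·p₂ ≈ (0.295, 0.347, -0.890); φ = arcsin(p_z) ≈ -62.91°, λ = atan2(p_y, p_x) ≈ 49.70°.

≈ lat 63°S, lon 50°E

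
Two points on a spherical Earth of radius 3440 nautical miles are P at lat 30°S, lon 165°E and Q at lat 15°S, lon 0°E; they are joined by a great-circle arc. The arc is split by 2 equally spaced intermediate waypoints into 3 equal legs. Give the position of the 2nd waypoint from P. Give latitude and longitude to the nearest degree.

From cos δ = sin φ₁ sin φ₂ + cos φ₁ cos φ₂ cos Δλ, the central angle is δ ≈ 2.317 rad (132.7°).
Interpolate at f = 2/3 with slerp weights a = sin((1−f)δ)/sin δ ≈ 0.950, b = sin(fδ)/sin δ ≈ 1.361.
p = a·p₁ + b·p₂ ≈ (0.520, 0.213, -0.827); φ = arcsin(p_z) ≈ -55.81°, λ = atan2(p_y, p_x) ≈ 22.27°.

≈ lat 56°S, lon 22°E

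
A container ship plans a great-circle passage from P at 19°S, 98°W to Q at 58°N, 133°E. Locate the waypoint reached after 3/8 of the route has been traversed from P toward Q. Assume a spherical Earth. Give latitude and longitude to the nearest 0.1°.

≈ 22.2°N, 121.9°W

From cos δ = sin φ₁ sin φ₂ + cos φ₁ cos φ₂ cos Δλ, the central angle is δ ≈ 2.204 rad (126.3°).
Interpolate at f = 3/8 with slerp weights a = sin((1−f)δ)/sin δ ≈ 1.217, b = sin(fδ)/sin δ ≈ 0.912.
p = a·p₁ + b·p₂ ≈ (-0.490, -0.786, 0.377); φ = arcsin(p_z) ≈ 22.16°, λ = atan2(p_y, p_x) ≈ -121.93°.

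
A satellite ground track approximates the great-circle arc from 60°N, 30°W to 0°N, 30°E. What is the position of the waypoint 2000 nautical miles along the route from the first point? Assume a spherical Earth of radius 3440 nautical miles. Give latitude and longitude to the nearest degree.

Write both endpoints as unit vectors p₁, p₂ with components (cos φ cos λ, cos φ sin λ, sin φ).
The central angle between the endpoints is δ = arccos(p₁·p₂) ≈ 1.318 rad (75.5°). The total great-circle distance is δ·R ≈ 1.318 × 3440 ≈ 4534 nmi, so the target fraction is f = 2000/4534 ≈ 0.441.
Interpolate at f ≈ 0.441 with slerp weights a = sin((1−f)δ)/sin δ ≈ 0.694, b = sin(fδ)/sin δ ≈ 0.567.
p = a·p₁ + b·p₂ ≈ (0.792, 0.110, 0.601); φ = arcsin(p_z) ≈ 36.94°, λ = atan2(p_y, p_x) ≈ 7.92°.

≈ 37°N, 8°E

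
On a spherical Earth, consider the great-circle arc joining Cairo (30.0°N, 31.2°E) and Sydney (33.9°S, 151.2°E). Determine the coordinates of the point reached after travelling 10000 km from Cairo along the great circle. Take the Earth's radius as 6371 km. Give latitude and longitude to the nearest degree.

≈ 18°S, 110°E

Convert each endpoint to a unit vector on the sphere (x = cos φ cos λ, y = cos φ sin λ, z = sin φ).
The central angle between the endpoints is δ = arccos(p₁·p₂) ≈ 2.263 rad (129.7°). The total great-circle distance is δ·R ≈ 2.263 × 6371 ≈ 14418 km, so the target fraction is f = 10000/14418 ≈ 0.694.
Interpolate at f ≈ 0.694 with slerp weights a = sin((1−f)δ)/sin δ ≈ 0.830, b = sin(fδ)/sin δ ≈ 1.299.
p = a·p₁ + b·p₂ ≈ (-0.330, 0.892, -0.309); φ = arcsin(p_z) ≈ -18.02°, λ = atan2(p_y, p_x) ≈ 110.29°.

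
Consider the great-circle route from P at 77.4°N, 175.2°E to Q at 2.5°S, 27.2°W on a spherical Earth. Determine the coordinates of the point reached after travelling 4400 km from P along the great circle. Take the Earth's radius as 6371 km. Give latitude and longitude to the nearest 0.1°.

≈ 61.7°N, 36.6°W

Convert each endpoint to a unit vector on the sphere (x = cos φ cos λ, y = cos φ sin λ, z = sin φ).
The central angle between the endpoints is δ = arccos(p₁·p₂) ≈ 1.817 rad (104.1°). The total great-circle distance is δ·R ≈ 1.817 × 6371 ≈ 11578 km, so the target fraction is f = 4400/11578 ≈ 0.380.
Interpolate at f ≈ 0.380 with slerp weights a = sin((1−f)δ)/sin δ ≈ 0.931, b = sin(fδ)/sin δ ≈ 0.657.
p = a·p₁ + b·p₂ ≈ (0.381, -0.283, 0.880); φ = arcsin(p_z) ≈ 61.65°, λ = atan2(p_y, p_x) ≈ -36.58°.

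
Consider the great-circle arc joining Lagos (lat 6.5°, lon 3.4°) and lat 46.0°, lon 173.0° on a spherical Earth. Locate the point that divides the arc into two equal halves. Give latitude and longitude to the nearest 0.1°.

Write both endpoints as unit vectors p₁, p₂ with components (cos φ cos λ, cos φ sin λ, sin φ).
The central angle between the endpoints is δ = arccos(p₁·p₂) ≈ 2.211 rad (126.7°).
Interpolate at f = 1/2 with slerp weights a = sin((1−f)δ)/sin δ ≈ 1.114, b = sin(fδ)/sin δ ≈ 1.114.
p = a·p₁ + b·p₂ ≈ (0.337, 0.160, 0.928); φ = arcsin(p_z) ≈ 68.10°, λ = atan2(p_y, p_x) ≈ 25.40°.

≈ lat 68.1°, lon 25.4°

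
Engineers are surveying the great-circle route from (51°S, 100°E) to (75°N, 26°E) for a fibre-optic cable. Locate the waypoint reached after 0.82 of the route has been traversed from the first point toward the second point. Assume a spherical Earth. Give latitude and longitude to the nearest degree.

The haversine formula gives a central angle δ ≈ 2.354 rad (134.9°) between the endpoints.
Interpolate at f = 0.82 with slerp weights a = sin((1−f)δ)/sin δ ≈ 0.580, b = sin(fδ)/sin δ ≈ 1.321.
p = a·p₁ + b·p₂ ≈ (0.244, 0.510, 0.825); φ = arcsin(p_z) ≈ 55.60°, λ = atan2(p_y, p_x) ≈ 64.42°.

≈ (56°N, 64°E)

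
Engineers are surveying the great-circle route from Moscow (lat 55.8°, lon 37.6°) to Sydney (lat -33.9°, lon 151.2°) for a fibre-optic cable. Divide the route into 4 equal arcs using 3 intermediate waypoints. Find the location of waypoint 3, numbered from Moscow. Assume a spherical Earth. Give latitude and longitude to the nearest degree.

From cos δ = sin φ₁ sin φ₂ + cos φ₁ cos φ₂ cos Δλ, the central angle is δ ≈ 2.276 rad (130.4°).
Interpolate at f = 3/4 with slerp weights a = sin((1−f)δ)/sin δ ≈ 0.707, b = sin(fδ)/sin δ ≈ 1.301.
p = a·p₁ + b·p₂ ≈ (-0.631, 0.763, -0.140); φ = arcsin(p_z) ≈ -8.08°, λ = atan2(p_y, p_x) ≈ 129.61°.

≈ lat -8°, lon 130°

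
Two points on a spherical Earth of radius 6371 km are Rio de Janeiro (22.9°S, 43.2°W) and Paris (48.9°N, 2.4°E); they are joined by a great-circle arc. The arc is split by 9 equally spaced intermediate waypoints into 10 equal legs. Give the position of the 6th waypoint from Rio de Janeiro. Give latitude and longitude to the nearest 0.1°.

Write both endpoints as unit vectors p₁, p₂ with components (cos φ cos λ, cos φ sin λ, sin φ).
The central angle between the endpoints is δ = arccos(p₁·p₂) ≈ 1.440 rad (82.5°).
Interpolate at f = 6/10 with slerp weights a = sin((1−f)δ)/sin δ ≈ 0.549, b = sin(fδ)/sin δ ≈ 0.767.
p = a·p₁ + b·p₂ ≈ (0.873, -0.325, 0.364); φ = arcsin(p_z) ≈ 21.36°, λ = atan2(p_y, p_x) ≈ -20.44°.

≈ 21.4°N, 20.4°W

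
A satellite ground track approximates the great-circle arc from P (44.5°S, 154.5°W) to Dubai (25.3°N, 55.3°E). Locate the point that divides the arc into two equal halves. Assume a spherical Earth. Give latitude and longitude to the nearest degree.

≈ (31°S, 106°E)

The haversine formula gives a central angle δ ≈ 2.604 rad (149.2°) between the endpoints.
Interpolate at f = 1/2 with slerp weights a = sin((1−f)δ)/sin δ ≈ 1.884, b = sin(fδ)/sin δ ≈ 1.884.
p = a·p₁ + b·p₂ ≈ (-0.243, 0.822, -0.515); φ = arcsin(p_z) ≈ -31.02°, λ = atan2(p_y, p_x) ≈ 106.49°.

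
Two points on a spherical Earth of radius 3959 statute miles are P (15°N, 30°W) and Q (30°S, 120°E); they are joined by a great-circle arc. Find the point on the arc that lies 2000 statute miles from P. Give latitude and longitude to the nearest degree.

The haversine formula gives a central angle δ ≈ 2.594 rad (148.6°) between the endpoints. The total great-circle distance is δ·R ≈ 2.594 × 3959 ≈ 10270 mi, so the target fraction is f = 2000/10270 ≈ 0.195.
Interpolate at f ≈ 0.195 with slerp weights a = sin((1−f)δ)/sin δ ≈ 1.669, b = sin(fδ)/sin δ ≈ 0.930.
p = a·p₁ + b·p₂ ≈ (0.994, -0.109, -0.033); φ = arcsin(p_z) ≈ -1.89°, λ = atan2(p_y, p_x) ≈ -6.25°.

≈ (2°S, 6°W)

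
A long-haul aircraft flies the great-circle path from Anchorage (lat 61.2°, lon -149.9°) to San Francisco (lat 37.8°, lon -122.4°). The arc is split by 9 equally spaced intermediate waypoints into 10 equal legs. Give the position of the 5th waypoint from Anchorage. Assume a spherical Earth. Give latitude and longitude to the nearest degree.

From cos δ = sin φ₁ sin φ₂ + cos φ₁ cos φ₂ cos Δλ, the central angle is δ ≈ 0.506 rad (29.0°).
Interpolate at f = 5/10 with slerp weights a = sin((1−f)δ)/sin δ ≈ 0.516, b = sin(fδ)/sin δ ≈ 0.516.
p = a·p₁ + b·p₂ ≈ (-0.434, -0.469, 0.769); φ = arcsin(p_z) ≈ 50.27°, λ = atan2(p_y, p_x) ≈ -132.75°.

≈ lat 50°, lon -133°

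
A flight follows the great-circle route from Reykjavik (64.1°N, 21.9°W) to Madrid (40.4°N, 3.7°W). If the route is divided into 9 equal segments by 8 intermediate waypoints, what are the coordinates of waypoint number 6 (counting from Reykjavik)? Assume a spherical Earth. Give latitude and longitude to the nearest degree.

≈ (49°N, 8°W)

Write both endpoints as unit vectors p₁, p₂ with components (cos φ cos λ, cos φ sin λ, sin φ).
The central angle between the endpoints is δ = arccos(p₁·p₂) ≈ 0.453 rad (26.0°).
Interpolate at f = 6/9 with slerp weights a = sin((1−f)δ)/sin δ ≈ 0.344, b = sin(fδ)/sin δ ≈ 0.680.
p = a·p₁ + b·p₂ ≈ (0.656, -0.089, 0.750); φ = arcsin(p_z) ≈ 48.56°, λ = atan2(p_y, p_x) ≈ -7.76°.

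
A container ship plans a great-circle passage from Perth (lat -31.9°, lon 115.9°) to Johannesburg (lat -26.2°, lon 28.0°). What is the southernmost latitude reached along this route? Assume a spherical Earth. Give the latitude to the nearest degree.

The great circle lies in the plane with unit normal n̂ = (p₁ × p₂)/|p₁ × p₂|.
Here n̂_z ≈ -0.789; the vertex latitude is φ_max = arccos|n̂_z| ≈ 37.9°.
Check via Clairaut: cos φ_max = |cos φ₁| · sin C = cos(31.9°)·sin(111.7°) ≈ 0.789, again giving ≈ 37.9°.

≈ -38°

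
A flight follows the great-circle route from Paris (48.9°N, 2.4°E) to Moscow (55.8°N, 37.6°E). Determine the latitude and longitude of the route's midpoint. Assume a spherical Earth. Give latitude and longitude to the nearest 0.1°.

≈ 53.7°N, 18.6°E

The haversine formula gives a central angle δ ≈ 0.389 rad (22.3°) between the endpoints.
Interpolate at f = 1/2 with slerp weights a = sin((1−f)δ)/sin δ ≈ 0.510, b = sin(fδ)/sin δ ≈ 0.510.
p = a·p₁ + b·p₂ ≈ (0.562, 0.189, 0.806); φ = arcsin(p_z) ≈ 53.66°, λ = atan2(p_y, p_x) ≈ 18.58°.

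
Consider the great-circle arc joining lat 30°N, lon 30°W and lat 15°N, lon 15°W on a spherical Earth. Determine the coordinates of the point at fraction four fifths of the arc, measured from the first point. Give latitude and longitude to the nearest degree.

Write both endpoints as unit vectors p₁, p₂ with components (cos φ cos λ, cos φ sin λ, sin φ).
The central angle between the endpoints is δ = arccos(p₁·p₂) ≈ 0.356 rad (20.4°).
Interpolate at f = 4/5 with slerp weights a = sin((1−f)δ)/sin δ ≈ 0.204, b = sin(fδ)/sin δ ≈ 0.806.
p = a·p₁ + b·p₂ ≈ (0.905, -0.290, 0.311); φ = arcsin(p_z) ≈ 18.10°, λ = atan2(p_y, p_x) ≈ -17.76°.

≈ lat 18°N, lon 18°W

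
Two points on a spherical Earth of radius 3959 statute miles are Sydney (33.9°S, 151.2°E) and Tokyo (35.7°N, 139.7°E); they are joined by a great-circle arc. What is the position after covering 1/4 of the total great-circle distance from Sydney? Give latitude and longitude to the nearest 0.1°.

Write both endpoints as unit vectors p₁, p₂ with components (cos φ cos λ, cos φ sin λ, sin φ).
The central angle between the endpoints is δ = arccos(p₁·p₂) ≈ 1.229 rad (70.4°).
Interpolate at f = 1/4 with slerp weights a = sin((1−f)δ)/sin δ ≈ 0.846, b = sin(fδ)/sin δ ≈ 0.321.
p = a·p₁ + b·p₂ ≈ (-0.814, 0.507, -0.284); φ = arcsin(p_z) ≈ -16.52°, λ = atan2(p_y, p_x) ≈ 148.09°.

≈ (16.5°S, 148.1°E)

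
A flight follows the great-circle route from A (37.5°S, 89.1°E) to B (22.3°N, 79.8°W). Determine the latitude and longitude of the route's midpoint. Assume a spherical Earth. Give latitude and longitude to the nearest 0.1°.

≈ (47.3°S, 33.6°W)

Write both endpoints as unit vectors p₁, p₂ with components (cos φ cos λ, cos φ sin λ, sin φ).
The central angle between the endpoints is δ = arccos(p₁·p₂) ≈ 2.828 rad (162.0°).
Interpolate at f = 1/2 with slerp weights a = sin((1−f)δ)/sin δ ≈ 3.204, b = sin(fδ)/sin δ ≈ 3.204.
p = a·p₁ + b·p₂ ≈ (0.565, -0.376, -0.735); φ = arcsin(p_z) ≈ -47.28°, λ = atan2(p_y, p_x) ≈ -33.64°.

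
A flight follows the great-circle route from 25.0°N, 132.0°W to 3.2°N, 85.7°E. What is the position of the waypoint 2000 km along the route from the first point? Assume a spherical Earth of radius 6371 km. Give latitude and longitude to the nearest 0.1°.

Write both endpoints as unit vectors p₁, p₂ with components (cos φ cos λ, cos φ sin λ, sin φ).
The central angle between the endpoints is δ = arccos(p₁·p₂) ≈ 2.336 rad (133.8°). The total great-circle distance is δ·R ≈ 2.336 × 6371 ≈ 14880 km, so the target fraction is f = 2000/14880 ≈ 0.134.
Interpolate at f ≈ 0.134 with slerp weights a = sin((1−f)δ)/sin δ ≈ 1.247, b = sin(fδ)/sin δ ≈ 0.428.
p = a·p₁ + b·p₂ ≈ (-0.724, -0.414, 0.551); φ = arcsin(p_z) ≈ 33.44°, λ = atan2(p_y, p_x) ≈ -150.25°.

≈ 33.4°N, 150.2°W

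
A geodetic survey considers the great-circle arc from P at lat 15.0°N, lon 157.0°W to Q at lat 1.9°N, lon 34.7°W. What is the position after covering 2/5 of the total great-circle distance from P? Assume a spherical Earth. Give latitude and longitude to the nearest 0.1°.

Convert each endpoint to a unit vector on the sphere (x = cos φ cos λ, y = cos φ sin λ, z = sin φ).
The central angle between the endpoints is δ = arccos(p₁·p₂) ≈ 2.103 rad (120.5°).
Interpolate at f = 2/5 with slerp weights a = sin((1−f)δ)/sin δ ≈ 1.105, b = sin(fδ)/sin δ ≈ 0.865.
p = a·p₁ + b·p₂ ≈ (-0.272, -0.909, 0.315); φ = arcsin(p_z) ≈ 18.35°, λ = atan2(p_y, p_x) ≈ -106.66°.

≈ lat 18.3°N, lon 106.7°W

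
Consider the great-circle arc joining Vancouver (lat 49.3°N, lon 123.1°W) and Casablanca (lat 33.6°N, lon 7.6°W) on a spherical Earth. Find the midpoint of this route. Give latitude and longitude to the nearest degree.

The haversine formula gives a central angle δ ≈ 1.384 rad (79.3°) between the endpoints.
Interpolate at f = 1/2 with slerp weights a = sin((1−f)δ)/sin δ ≈ 0.649, b = sin(fδ)/sin δ ≈ 0.649.
p = a·p₁ + b·p₂ ≈ (0.305, -0.426, 0.852); φ = arcsin(p_z) ≈ 58.39°, λ = atan2(p_y, p_x) ≈ -54.43°.

≈ lat 58°N, lon 54°W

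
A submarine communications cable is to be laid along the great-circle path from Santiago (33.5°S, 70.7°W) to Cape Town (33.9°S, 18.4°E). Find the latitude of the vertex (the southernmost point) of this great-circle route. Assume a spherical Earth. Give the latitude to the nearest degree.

≈ 43°S

The great circle lies in the plane with unit normal n̂ = (p₁ × p₂)/|p₁ × p₂|.
Here n̂_z ≈ +0.730; the vertex latitude is φ_max = arccos|n̂_z| ≈ 43.1°.
Check via Clairaut: cos φ_max = |cos φ₁| · sin C = cos(33.5°)·sin(118.9°) ≈ 0.730, again giving ≈ 43.1°.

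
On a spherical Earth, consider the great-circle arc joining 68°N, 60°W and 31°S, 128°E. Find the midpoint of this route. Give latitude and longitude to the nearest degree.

≈ 40°N, 134°E

Write both endpoints as unit vectors p₁, p₂ with components (cos φ cos λ, cos φ sin λ, sin φ).
The central angle between the endpoints is δ = arccos(p₁·p₂) ≈ 2.491 rad (142.7°).
Interpolate at f = 1/2 with slerp weights a = sin((1−f)δ)/sin δ ≈ 1.564, b = sin(fδ)/sin δ ≈ 1.564.
p = a·p₁ + b·p₂ ≈ (-0.532, 0.549, 0.644); φ = arcsin(p_z) ≈ 40.13°, λ = atan2(p_y, p_x) ≈ 134.12°.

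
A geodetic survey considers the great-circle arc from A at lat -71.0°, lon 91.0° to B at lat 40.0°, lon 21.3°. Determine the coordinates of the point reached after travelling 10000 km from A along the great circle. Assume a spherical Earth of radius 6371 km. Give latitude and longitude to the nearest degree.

≈ lat 10°, lon 32°

From cos δ = sin φ₁ sin φ₂ + cos φ₁ cos φ₂ cos Δλ, the central angle is δ ≈ 2.119 rad (121.4°). The total great-circle distance is δ·R ≈ 2.119 × 6371 ≈ 13501 km, so the target fraction is f = 10000/13501 ≈ 0.741.
Interpolate at f ≈ 0.741 with slerp weights a = sin((1−f)δ)/sin δ ≈ 0.612, b = sin(fδ)/sin δ ≈ 1.172.
p = a·p₁ + b·p₂ ≈ (0.833, 0.525, 0.175); φ = arcsin(p_z) ≈ 10.05°, λ = atan2(p_y, p_x) ≈ 32.24°.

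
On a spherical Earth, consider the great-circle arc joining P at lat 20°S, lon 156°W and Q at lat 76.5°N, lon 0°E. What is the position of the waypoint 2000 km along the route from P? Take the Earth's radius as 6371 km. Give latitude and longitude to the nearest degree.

≈ lat 2°S, lon 154°W

The haversine formula gives a central angle δ ≈ 2.133 rad (122.2°) between the endpoints. The total great-circle distance is δ·R ≈ 2.133 × 6371 ≈ 13589 km, so the target fraction is f = 2000/13589 ≈ 0.147.
Interpolate at f ≈ 0.147 with slerp weights a = sin((1−f)δ)/sin δ ≈ 1.146, b = sin(fδ)/sin δ ≈ 0.365.
p = a·p₁ + b·p₂ ≈ (-0.898, -0.438, -0.037); φ = arcsin(p_z) ≈ -2.12°, λ = atan2(p_y, p_x) ≈ -154.01°.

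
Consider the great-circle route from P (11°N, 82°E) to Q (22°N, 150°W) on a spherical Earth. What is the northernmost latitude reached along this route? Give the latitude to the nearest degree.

The great circle lies in the plane with unit normal n̂ = (p₁ × p₂)/|p₁ × p₂|.
Here n̂_z ≈ +0.822; the vertex latitude is φ_max = arccos|n̂_z| ≈ 34.7°.
Check via Clairaut: cos φ_max = |cos φ₁| · sin C = cos(11.0°)·sin(56.9°) ≈ 0.822, again giving ≈ 34.7°.

≈ 35°N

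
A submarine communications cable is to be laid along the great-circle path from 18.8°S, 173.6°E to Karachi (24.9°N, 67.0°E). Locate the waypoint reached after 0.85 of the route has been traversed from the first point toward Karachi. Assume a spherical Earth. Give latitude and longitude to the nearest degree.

Convert each endpoint to a unit vector on the sphere (x = cos φ cos λ, y = cos φ sin λ, z = sin φ).
The central angle between the endpoints is δ = arccos(p₁·p₂) ≈ 1.962 rad (112.4°).
Interpolate at f = 0.85 with slerp weights a = sin((1−f)δ)/sin δ ≈ 0.314, b = sin(fδ)/sin δ ≈ 1.077.
p = a·p₁ + b·p₂ ≈ (0.086, 0.932, 0.352); φ = arcsin(p_z) ≈ 20.62°, λ = atan2(p_y, p_x) ≈ 84.70°.

≈ 21°N, 85°E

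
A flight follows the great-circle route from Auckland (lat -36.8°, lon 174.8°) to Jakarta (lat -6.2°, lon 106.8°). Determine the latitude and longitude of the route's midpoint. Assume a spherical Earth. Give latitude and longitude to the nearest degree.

Convert each endpoint to a unit vector on the sphere (x = cos φ cos λ, y = cos φ sin λ, z = sin φ).
The central angle between the endpoints is δ = arccos(p₁·p₂) ≈ 1.199 rad (68.7°).
Interpolate at f = 1/2 with slerp weights a = sin((1−f)δ)/sin δ ≈ 0.606, b = sin(fδ)/sin δ ≈ 0.606.
p = a·p₁ + b·p₂ ≈ (-0.657, 0.620, -0.428); φ = arcsin(p_z) ≈ -25.36°, λ = atan2(p_y, p_x) ≈ 136.64°.

≈ lat -25°, lon 137°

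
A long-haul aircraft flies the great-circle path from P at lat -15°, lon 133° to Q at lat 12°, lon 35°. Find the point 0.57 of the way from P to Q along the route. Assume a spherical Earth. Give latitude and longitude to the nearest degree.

≈ lat 0°, lon 77°

The haversine formula gives a central angle δ ≈ 1.757 rad (100.7°) between the endpoints.
Interpolate at f = 0.57 with slerp weights a = sin((1−f)δ)/sin δ ≈ 0.698, b = sin(fδ)/sin δ ≈ 0.857.
p = a·p₁ + b·p₂ ≈ (0.227, 0.974, -0.002); φ = arcsin(p_z) ≈ -0.14°, λ = atan2(p_y, p_x) ≈ 76.87°.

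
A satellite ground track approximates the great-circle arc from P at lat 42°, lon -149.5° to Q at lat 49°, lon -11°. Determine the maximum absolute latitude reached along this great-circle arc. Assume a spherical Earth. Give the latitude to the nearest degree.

The great circle lies in the plane with unit normal n̂ = (p₁ × p₂)/|p₁ × p₂|.
Here n̂_z ≈ +0.326; the vertex latitude is φ_max = arccos|n̂_z| ≈ 71.0°.

≈ 71°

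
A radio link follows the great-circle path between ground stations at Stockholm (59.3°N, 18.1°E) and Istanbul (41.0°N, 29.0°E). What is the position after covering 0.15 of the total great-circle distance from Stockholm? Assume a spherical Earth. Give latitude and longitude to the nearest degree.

≈ (57°N, 20°E)

From cos δ = sin φ₁ sin φ₂ + cos φ₁ cos φ₂ cos Δλ, the central angle is δ ≈ 0.341 rad (19.5°).
Interpolate at f = 0.15 with slerp weights a = sin((1−f)δ)/sin δ ≈ 0.855, b = sin(fδ)/sin δ ≈ 0.153.
p = a·p₁ + b·p₂ ≈ (0.516, 0.191, 0.835); φ = arcsin(p_z) ≈ 56.63°, λ = atan2(p_y, p_x) ≈ 20.37°.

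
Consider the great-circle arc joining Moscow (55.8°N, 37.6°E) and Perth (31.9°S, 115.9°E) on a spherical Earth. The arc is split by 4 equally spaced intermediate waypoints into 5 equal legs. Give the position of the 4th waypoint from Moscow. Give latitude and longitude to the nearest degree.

≈ (13°S, 103°E)

The haversine formula gives a central angle δ ≈ 1.918 rad (109.9°) between the endpoints.
Interpolate at f = 4/5 with slerp weights a = sin((1−f)δ)/sin δ ≈ 0.398, b = sin(fδ)/sin δ ≈ 1.063.
p = a·p₁ + b·p₂ ≈ (-0.217, 0.948, -0.232); φ = arcsin(p_z) ≈ -13.44°, λ = atan2(p_y, p_x) ≈ 102.88°.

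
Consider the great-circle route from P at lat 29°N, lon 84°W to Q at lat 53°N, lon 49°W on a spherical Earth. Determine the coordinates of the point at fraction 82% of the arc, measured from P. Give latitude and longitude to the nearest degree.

Convert each endpoint to a unit vector on the sphere (x = cos φ cos λ, y = cos φ sin λ, z = sin φ).
The central angle between the endpoints is δ = arccos(p₁·p₂) ≈ 0.612 rad (35.1°).
Interpolate at f = 0.82 with slerp weights a = sin((1−f)δ)/sin δ ≈ 0.191, b = sin(fδ)/sin δ ≈ 0.837.
p = a·p₁ + b·p₂ ≈ (0.348, -0.547, 0.761); φ = arcsin(p_z) ≈ 49.60°, λ = atan2(p_y, p_x) ≈ -57.52°.

≈ lat 50°N, lon 58°W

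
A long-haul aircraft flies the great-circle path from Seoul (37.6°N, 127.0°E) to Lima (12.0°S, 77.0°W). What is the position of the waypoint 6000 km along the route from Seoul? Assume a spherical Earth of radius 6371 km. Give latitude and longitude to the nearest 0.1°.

≈ 53.3°N, 155.1°W

The haversine formula gives a central angle δ ≈ 2.559 rad (146.6°) between the endpoints. The total great-circle distance is δ·R ≈ 2.559 × 6371 ≈ 16301 km, so the target fraction is f = 6000/16301 ≈ 0.368.
Interpolate at f ≈ 0.368 with slerp weights a = sin((1−f)δ)/sin δ ≈ 1.815, b = sin(fδ)/sin δ ≈ 1.469.
p = a·p₁ + b·p₂ ≈ (-0.542, -0.252, 0.802); φ = arcsin(p_z) ≈ 53.30°, λ = atan2(p_y, p_x) ≈ -155.09°.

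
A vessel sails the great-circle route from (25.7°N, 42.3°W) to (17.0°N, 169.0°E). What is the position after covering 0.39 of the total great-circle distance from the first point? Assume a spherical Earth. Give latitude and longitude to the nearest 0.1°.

Convert each endpoint to a unit vector on the sphere (x = cos φ cos λ, y = cos φ sin λ, z = sin φ).
The central angle between the endpoints is δ = arccos(p₁·p₂) ≈ 2.226 rad (127.6°).
Interpolate at f = 0.39 with slerp weights a = sin((1−f)δ)/sin δ ≈ 1.233, b = sin(fδ)/sin δ ≈ 0.963.
p = a·p₁ + b·p₂ ≈ (-0.082, -0.572, 0.816); φ = arcsin(p_z) ≈ 54.70°, λ = atan2(p_y, p_x) ≈ -98.16°.

≈ (54.7°N, 98.2°W)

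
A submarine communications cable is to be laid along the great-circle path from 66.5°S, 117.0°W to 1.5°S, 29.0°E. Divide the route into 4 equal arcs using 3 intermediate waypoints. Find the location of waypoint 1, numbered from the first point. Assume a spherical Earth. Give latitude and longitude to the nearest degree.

≈ 75°S, 31°W

Write both endpoints as unit vectors p₁, p₂ with components (cos φ cos λ, cos φ sin λ, sin φ).
The central angle between the endpoints is δ = arccos(p₁·p₂) ≈ 1.882 rad (107.8°).
Interpolate at f = 1/4 with slerp weights a = sin((1−f)δ)/sin δ ≈ 1.037, b = sin(fδ)/sin δ ≈ 0.476.
p = a·p₁ + b·p₂ ≈ (0.229, -0.138, -0.964); φ = arcsin(p_z) ≈ -74.52°, λ = atan2(p_y, p_x) ≈ -31.05°.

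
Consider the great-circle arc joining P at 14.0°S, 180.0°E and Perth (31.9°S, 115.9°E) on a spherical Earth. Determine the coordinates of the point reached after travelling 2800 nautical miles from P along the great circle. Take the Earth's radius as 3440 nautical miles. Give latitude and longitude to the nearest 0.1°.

From cos δ = sin φ₁ sin φ₂ + cos φ₁ cos φ₂ cos Δλ, the central angle is δ ≈ 1.061 rad (60.8°). The total great-circle distance is δ·R ≈ 1.061 × 3440 ≈ 3651 nmi, so the target fraction is f = 2800/3651 ≈ 0.767.
Interpolate at f ≈ 0.767 with slerp weights a = sin((1−f)δ)/sin δ ≈ 0.281, b = sin(fδ)/sin δ ≈ 0.833.
p = a·p₁ + b·p₂ ≈ (-0.581, 0.636, -0.508); φ = arcsin(p_z) ≈ -30.53°, λ = atan2(p_y, p_x) ≈ 132.41°.

≈ 30.5°S, 132.4°E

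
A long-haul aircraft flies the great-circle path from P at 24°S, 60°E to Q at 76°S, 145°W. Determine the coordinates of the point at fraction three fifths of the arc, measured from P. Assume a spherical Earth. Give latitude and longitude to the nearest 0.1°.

Write both endpoints as unit vectors p₁, p₂ with components (cos φ cos λ, cos φ sin λ, sin φ).
The central angle between the endpoints is δ = arccos(p₁·p₂) ≈ 1.375 rad (78.8°).
Interpolate at f = 3/5 with slerp weights a = sin((1−f)δ)/sin δ ≈ 0.533, b = sin(fδ)/sin δ ≈ 0.749.
p = a·p₁ + b·p₂ ≈ (0.095, 0.318, -0.943); φ = arcsin(p_z) ≈ -70.63°, λ = atan2(p_y, p_x) ≈ 73.35°.

≈ 70.6°S, 73.4°E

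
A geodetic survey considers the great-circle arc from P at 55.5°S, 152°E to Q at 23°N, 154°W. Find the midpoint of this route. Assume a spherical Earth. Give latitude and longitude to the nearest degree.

≈ 18°S, 174°W

Write both endpoints as unit vectors p₁, p₂ with components (cos φ cos λ, cos φ sin λ, sin φ).
The central angle between the endpoints is δ = arccos(p₁·p₂) ≈ 1.586 rad (90.9°).
Interpolate at f = 1/2 with slerp weights a = sin((1−f)δ)/sin δ ≈ 0.713, b = sin(fδ)/sin δ ≈ 0.713.
p = a·p₁ + b·p₂ ≈ (-0.946, -0.098, -0.309); φ = arcsin(p_z) ≈ -17.99°, λ = atan2(p_y, p_x) ≈ -174.08°.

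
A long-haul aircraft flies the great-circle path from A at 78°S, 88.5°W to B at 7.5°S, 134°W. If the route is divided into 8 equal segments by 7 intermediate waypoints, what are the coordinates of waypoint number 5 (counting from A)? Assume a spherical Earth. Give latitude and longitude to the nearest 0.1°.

≈ 34.9°S, 129.0°W

Write both endpoints as unit vectors p₁, p₂ with components (cos φ cos λ, cos φ sin λ, sin φ).
The central angle between the endpoints is δ = arccos(p₁·p₂) ≈ 1.295 rad (74.2°).
Interpolate at f = 5/8 with slerp weights a = sin((1−f)δ)/sin δ ≈ 0.485, b = sin(fδ)/sin δ ≈ 0.752.
p = a·p₁ + b·p₂ ≈ (-0.515, -0.637, -0.573); φ = arcsin(p_z) ≈ -34.94°, λ = atan2(p_y, p_x) ≈ -128.97°.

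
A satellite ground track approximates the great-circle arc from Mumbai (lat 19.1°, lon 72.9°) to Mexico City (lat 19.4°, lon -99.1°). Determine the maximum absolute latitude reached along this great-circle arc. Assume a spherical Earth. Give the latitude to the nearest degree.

≈ 79°

The great circle lies in the plane with unit normal n̂ = (p₁ × p₂)/|p₁ × p₂|.
Here n̂_z ≈ -0.196; the vertex latitude is φ_max = arccos|n̂_z| ≈ 78.7°.
Check via Clairaut: cos φ_max = |cos φ₁| · sin C = cos(19.1°)·sin(12.0°) ≈ 0.196, again giving ≈ 78.7°.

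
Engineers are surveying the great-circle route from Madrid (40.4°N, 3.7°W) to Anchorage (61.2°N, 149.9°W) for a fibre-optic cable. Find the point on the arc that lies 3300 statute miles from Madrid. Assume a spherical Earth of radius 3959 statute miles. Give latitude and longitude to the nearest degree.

≈ (78°N, 80°W)

Convert each endpoint to a unit vector on the sphere (x = cos φ cos λ, y = cos φ sin λ, z = sin φ).
The central angle between the endpoints is δ = arccos(p₁·p₂) ≈ 1.305 rad (74.7°). The total great-circle distance is δ·R ≈ 1.305 × 3959 ≈ 5165 mi, so the target fraction is f = 3300/5165 ≈ 0.639.
Interpolate at f ≈ 0.639 with slerp weights a = sin((1−f)δ)/sin δ ≈ 0.470, b = sin(fδ)/sin δ ≈ 0.767.
p = a·p₁ + b·p₂ ≈ (0.038, -0.209, 0.977); φ = arcsin(p_z) ≈ 77.77°, λ = atan2(p_y, p_x) ≈ -79.77°.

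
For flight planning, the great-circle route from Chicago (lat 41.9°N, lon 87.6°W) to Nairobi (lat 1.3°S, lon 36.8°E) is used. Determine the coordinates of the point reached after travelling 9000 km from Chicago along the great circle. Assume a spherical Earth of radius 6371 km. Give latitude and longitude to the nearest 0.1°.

≈ lat 23.5°N, lon 11.6°E

Convert each endpoint to a unit vector on the sphere (x = cos φ cos λ, y = cos φ sin λ, z = sin φ).
The central angle between the endpoints is δ = arccos(p₁·p₂) ≈ 2.021 rad (115.8°). The total great-circle distance is δ·R ≈ 2.021 × 6371 ≈ 12879 km, so the target fraction is f = 9000/12879 ≈ 0.699.
Interpolate at f ≈ 0.699 with slerp weights a = sin((1−f)δ)/sin δ ≈ 0.635, b = sin(fδ)/sin δ ≈ 1.097.
p = a·p₁ + b·p₂ ≈ (0.898, 0.185, 0.399); φ = arcsin(p_z) ≈ 23.54°, λ = atan2(p_y, p_x) ≈ 11.61°.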